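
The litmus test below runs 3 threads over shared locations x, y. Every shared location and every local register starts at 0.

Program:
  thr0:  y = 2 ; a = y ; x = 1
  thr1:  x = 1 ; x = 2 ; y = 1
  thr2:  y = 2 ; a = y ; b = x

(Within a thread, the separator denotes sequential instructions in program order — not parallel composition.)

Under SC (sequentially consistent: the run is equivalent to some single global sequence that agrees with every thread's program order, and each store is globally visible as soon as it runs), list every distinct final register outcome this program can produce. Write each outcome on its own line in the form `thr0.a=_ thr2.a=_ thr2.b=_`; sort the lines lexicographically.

outcome vector order: (thr0.a,thr2.a,thr2.b)
|SC outcomes| = 10

thr0.a=1 thr2.a=1 thr2.b=1
thr0.a=1 thr2.a=1 thr2.b=2
thr0.a=1 thr2.a=2 thr2.b=0
thr0.a=1 thr2.a=2 thr2.b=1
thr0.a=1 thr2.a=2 thr2.b=2
thr0.a=2 thr2.a=1 thr2.b=1
thr0.a=2 thr2.a=1 thr2.b=2
thr0.a=2 thr2.a=2 thr2.b=0
thr0.a=2 thr2.a=2 thr2.b=1
thr0.a=2 thr2.a=2 thr2.b=2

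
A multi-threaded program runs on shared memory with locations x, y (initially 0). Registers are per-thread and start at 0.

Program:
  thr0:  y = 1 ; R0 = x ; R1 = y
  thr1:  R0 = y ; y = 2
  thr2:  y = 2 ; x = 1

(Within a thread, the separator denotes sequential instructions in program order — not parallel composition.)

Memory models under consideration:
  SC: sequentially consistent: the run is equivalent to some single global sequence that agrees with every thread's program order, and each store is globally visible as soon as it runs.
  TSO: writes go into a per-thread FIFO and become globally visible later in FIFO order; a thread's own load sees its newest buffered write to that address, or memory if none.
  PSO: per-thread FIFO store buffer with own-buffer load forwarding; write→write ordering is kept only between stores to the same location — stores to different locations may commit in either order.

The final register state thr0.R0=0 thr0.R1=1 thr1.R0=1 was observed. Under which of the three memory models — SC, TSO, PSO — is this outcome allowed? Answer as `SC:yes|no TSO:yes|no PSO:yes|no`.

SC:yes TSO:yes PSO:yes

outcome vector order: (thr0.R0,thr0.R1,thr1.R0)
under SC → 010, 011, 012, 020, 021, 022, 110, 111, 112, 120, 121, 122
under TSO → 010, 011, 012, 020, 021, 022, 110, 111, 112, 120, 121, 122
under PSO → 010, 011, 012, 020, 021, 022, 110, 111, 112, 120, 121, 122
target 011 ∈ {SC,TSO,PSO}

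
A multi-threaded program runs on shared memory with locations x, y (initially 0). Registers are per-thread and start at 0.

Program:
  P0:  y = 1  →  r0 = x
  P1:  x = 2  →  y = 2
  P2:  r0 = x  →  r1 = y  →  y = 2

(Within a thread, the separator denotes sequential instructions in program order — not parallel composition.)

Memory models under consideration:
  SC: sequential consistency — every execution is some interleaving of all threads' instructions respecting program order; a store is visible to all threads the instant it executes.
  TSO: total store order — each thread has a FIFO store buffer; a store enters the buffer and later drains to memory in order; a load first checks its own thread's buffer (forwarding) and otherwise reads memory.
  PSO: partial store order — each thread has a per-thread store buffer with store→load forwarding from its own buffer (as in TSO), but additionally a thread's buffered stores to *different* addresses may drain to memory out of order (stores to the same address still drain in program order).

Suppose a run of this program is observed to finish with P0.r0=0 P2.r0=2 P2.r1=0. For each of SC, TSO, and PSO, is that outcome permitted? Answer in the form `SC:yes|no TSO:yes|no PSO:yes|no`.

SC:no TSO:yes PSO:yes

outcome vector order: (P0.r0,P2.r0,P2.r1)
[SC] allowed = {<0 0 0>; <0 0 1>; <0 0 2>; <0 2 1>; <0 2 2>; <2 0 0>; <2 0 1>; <2 0 2>; <2 2 0>; <2 2 1>; <2 2 2>}
[TSO] allowed = {<0 0 0>; <0 0 1>; <0 0 2>; <0 2 0>; <0 2 1>; <0 2 2>; <2 0 0>; <2 0 1>; <2 0 2>; <2 2 0>; <2 2 1>; <2 2 2>}
[PSO] allowed = {<0 0 0>; <0 0 1>; <0 0 2>; <0 2 0>; <0 2 1>; <0 2 2>; <2 0 0>; <2 0 1>; <2 0 2>; <2 2 0>; <2 2 1>; <2 2 2>}
target <0 2 0> ∈ {TSO,PSO}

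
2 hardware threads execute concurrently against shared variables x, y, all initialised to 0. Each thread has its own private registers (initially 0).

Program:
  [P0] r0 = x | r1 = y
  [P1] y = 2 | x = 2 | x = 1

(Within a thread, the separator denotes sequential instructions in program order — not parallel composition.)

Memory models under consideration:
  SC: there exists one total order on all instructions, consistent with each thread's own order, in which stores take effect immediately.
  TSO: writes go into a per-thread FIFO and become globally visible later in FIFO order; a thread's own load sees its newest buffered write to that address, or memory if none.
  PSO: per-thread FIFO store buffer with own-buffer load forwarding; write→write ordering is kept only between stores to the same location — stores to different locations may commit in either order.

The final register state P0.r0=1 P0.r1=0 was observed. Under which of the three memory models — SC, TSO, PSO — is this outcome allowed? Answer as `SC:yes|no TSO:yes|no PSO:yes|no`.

outcome vector order: (P0.r0,P0.r1)
SC: 4 outcomes — {0/0; 0/2; 1/2; 2/2}
TSO: 4 outcomes — {0/0; 0/2; 1/2; 2/2}
PSO: 6 outcomes — {0/0; 0/2; 1/0; 1/2; 2/0; 2/2}
target 1/0 ∈ {PSO}

SC:no TSO:no PSO:yes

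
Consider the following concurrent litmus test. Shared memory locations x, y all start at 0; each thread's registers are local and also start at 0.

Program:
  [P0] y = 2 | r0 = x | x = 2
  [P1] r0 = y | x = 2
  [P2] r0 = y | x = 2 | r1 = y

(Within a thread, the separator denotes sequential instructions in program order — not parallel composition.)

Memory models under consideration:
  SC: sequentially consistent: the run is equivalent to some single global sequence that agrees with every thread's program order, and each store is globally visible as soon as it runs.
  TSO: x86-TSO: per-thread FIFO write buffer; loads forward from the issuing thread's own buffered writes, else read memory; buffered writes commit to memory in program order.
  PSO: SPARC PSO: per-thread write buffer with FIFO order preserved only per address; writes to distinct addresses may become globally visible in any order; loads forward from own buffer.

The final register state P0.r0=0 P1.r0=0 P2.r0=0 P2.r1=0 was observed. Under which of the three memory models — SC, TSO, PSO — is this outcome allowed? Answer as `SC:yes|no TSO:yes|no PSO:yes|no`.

SC:no TSO:yes PSO:yes

outcome vector order: (P0.r0,P1.r0,P2.r0,P2.r1)
SC: 10 outcomes — {<0 0 0 2>; <0 0 2 2>; <0 2 0 2>; <0 2 2 2>; <2 0 0 0>; <2 0 0 2>; <2 0 2 2>; <2 2 0 0>; <2 2 0 2>; <2 2 2 2>}
TSO: 12 outcomes — {<0 0 0 0>; <0 0 0 2>; <0 0 2 2>; <0 2 0 0>; <0 2 0 2>; <0 2 2 2>; <2 0 0 0>; <2 0 0 2>; <2 0 2 2>; <2 2 0 0>; <2 2 0 2>; <2 2 2 2>}
PSO: 12 outcomes — {<0 0 0 0>; <0 0 0 2>; <0 0 2 2>; <0 2 0 0>; <0 2 0 2>; <0 2 2 2>; <2 0 0 0>; <2 0 0 2>; <2 0 2 2>; <2 2 0 0>; <2 2 0 2>; <2 2 2 2>}
target <0 0 0 0> ∈ {TSO,PSO}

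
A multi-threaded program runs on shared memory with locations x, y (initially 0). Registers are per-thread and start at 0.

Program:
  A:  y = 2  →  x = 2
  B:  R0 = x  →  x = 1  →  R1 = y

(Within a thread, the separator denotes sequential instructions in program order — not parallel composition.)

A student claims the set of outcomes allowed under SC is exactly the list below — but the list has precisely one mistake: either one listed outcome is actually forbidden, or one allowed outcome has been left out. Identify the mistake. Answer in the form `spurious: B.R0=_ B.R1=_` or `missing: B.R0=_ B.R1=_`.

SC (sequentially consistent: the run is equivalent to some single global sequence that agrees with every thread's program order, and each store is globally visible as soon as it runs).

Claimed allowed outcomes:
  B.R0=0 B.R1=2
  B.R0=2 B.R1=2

outcome vector order: (B.R0,B.R1)
SC (3): (0,0) (0,2) (2,2)
SC∖claimed = {(0,0)}

missing: B.R0=0 B.R1=0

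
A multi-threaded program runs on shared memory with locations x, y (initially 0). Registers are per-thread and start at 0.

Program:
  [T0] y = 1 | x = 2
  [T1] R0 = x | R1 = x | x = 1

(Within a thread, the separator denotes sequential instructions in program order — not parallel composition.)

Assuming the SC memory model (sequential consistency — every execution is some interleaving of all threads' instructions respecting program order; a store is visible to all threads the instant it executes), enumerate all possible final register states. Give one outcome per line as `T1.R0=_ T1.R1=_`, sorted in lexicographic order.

T1.R0=0 T1.R1=0
T1.R0=0 T1.R1=2
T1.R0=2 T1.R1=2

outcome vector order: (T1.R0,T1.R1)
|SC outcomes| = 3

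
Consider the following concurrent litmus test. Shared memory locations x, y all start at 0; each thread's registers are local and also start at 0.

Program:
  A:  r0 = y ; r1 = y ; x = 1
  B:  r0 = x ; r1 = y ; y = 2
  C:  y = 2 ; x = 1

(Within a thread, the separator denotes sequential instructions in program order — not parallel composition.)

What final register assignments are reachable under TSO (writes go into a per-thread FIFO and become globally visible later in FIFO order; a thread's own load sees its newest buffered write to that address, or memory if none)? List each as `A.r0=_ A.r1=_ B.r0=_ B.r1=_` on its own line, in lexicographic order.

outcome vector order: (A.r0,A.r1,B.r0,B.r1)
|TSO outcomes| = 10

A.r0=0 A.r1=0 B.r0=0 B.r1=0
A.r0=0 A.r1=0 B.r0=0 B.r1=2
A.r0=0 A.r1=0 B.r0=1 B.r1=0
A.r0=0 A.r1=0 B.r0=1 B.r1=2
A.r0=0 A.r1=2 B.r0=0 B.r1=0
A.r0=0 A.r1=2 B.r0=0 B.r1=2
A.r0=0 A.r1=2 B.r0=1 B.r1=2
A.r0=2 A.r1=2 B.r0=0 B.r1=0
A.r0=2 A.r1=2 B.r0=0 B.r1=2
A.r0=2 A.r1=2 B.r0=1 B.r1=2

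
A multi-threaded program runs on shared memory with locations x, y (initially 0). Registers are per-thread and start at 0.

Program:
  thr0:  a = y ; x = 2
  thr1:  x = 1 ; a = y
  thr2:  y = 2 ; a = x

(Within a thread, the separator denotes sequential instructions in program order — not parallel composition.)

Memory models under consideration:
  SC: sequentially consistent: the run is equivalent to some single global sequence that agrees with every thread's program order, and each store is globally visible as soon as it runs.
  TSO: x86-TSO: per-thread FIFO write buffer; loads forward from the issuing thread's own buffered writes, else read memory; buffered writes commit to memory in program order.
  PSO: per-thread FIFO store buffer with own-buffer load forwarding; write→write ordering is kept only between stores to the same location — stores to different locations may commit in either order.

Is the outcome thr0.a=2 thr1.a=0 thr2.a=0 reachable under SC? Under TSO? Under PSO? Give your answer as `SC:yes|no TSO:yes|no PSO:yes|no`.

SC:no TSO:yes PSO:yes

outcome vector order: (thr0.a,thr1.a,thr2.a)
under SC → <0 0 1>, <0 0 2>, <0 2 0>, <0 2 1>, <0 2 2>, <2 0 1>, <2 0 2>, <2 2 0>, <2 2 1>, <2 2 2>
under TSO → <0 0 0>, <0 0 1>, <0 0 2>, <0 2 0>, <0 2 1>, <0 2 2>, <2 0 0>, <2 0 1>, <2 0 2>, <2 2 0>, <2 2 1>, <2 2 2>
under PSO → <0 0 0>, <0 0 1>, <0 0 2>, <0 2 0>, <0 2 1>, <0 2 2>, <2 0 0>, <2 0 1>, <2 0 2>, <2 2 0>, <2 2 1>, <2 2 2>
target <2 0 0> ∈ {TSO,PSO}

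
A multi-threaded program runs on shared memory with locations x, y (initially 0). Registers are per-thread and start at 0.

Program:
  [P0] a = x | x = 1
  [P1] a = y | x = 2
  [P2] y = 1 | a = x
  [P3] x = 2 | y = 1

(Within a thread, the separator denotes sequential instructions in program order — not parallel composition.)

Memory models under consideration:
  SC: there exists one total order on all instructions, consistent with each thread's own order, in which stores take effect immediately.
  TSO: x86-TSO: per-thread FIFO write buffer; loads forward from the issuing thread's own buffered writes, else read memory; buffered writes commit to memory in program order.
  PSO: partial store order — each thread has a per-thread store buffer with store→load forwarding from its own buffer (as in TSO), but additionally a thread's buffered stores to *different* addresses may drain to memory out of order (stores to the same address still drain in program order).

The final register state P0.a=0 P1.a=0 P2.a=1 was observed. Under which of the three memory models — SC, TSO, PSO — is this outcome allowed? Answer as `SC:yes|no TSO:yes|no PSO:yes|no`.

outcome vector order: (P0.a,P1.a,P2.a)
under SC → 0/0/0 0/0/1 0/0/2 0/1/0 0/1/1 0/1/2 2/0/0 2/0/1 2/0/2 2/1/0 2/1/1 2/1/2
under TSO → 0/0/0 0/0/1 0/0/2 0/1/0 0/1/1 0/1/2 2/0/0 2/0/1 2/0/2 2/1/0 2/1/1 2/1/2
under PSO → 0/0/0 0/0/1 0/0/2 0/1/0 0/1/1 0/1/2 2/0/0 2/0/1 2/0/2 2/1/0 2/1/1 2/1/2
target 0/0/1 ∈ {SC,TSO,PSO}

SC:yes TSO:yes PSO:yes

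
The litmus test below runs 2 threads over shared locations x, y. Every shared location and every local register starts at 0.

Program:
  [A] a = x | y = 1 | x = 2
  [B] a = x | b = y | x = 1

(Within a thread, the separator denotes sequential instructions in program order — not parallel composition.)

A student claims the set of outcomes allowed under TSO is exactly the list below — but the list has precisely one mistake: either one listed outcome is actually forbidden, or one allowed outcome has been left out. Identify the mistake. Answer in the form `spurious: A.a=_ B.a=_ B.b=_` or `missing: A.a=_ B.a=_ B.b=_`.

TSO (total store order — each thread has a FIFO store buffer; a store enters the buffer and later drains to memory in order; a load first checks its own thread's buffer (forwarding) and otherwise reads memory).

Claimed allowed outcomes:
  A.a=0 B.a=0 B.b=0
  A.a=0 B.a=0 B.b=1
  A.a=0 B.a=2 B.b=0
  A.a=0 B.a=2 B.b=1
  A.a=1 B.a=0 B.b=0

spurious: A.a=0 B.a=2 B.b=0

outcome vector order: (A.a,B.a,B.b)
TSO (4): <0 0 0>, <0 0 1>, <0 2 1>, <1 0 0>
claimed∖TSO = {<0 2 0>}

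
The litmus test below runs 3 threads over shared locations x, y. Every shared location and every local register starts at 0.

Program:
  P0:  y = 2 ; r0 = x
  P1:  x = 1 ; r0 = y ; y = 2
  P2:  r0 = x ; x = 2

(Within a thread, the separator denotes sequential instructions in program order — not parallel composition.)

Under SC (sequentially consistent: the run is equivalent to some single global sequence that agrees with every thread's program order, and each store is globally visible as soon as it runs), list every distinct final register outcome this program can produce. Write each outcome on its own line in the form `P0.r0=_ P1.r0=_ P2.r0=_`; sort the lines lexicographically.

P0.r0=0 P1.r0=2 P2.r0=0
P0.r0=0 P1.r0=2 P2.r0=1
P0.r0=1 P1.r0=0 P2.r0=0
P0.r0=1 P1.r0=0 P2.r0=1
P0.r0=1 P1.r0=2 P2.r0=0
P0.r0=1 P1.r0=2 P2.r0=1
P0.r0=2 P1.r0=0 P2.r0=0
P0.r0=2 P1.r0=0 P2.r0=1
P0.r0=2 P1.r0=2 P2.r0=0
P0.r0=2 P1.r0=2 P2.r0=1

outcome vector order: (P0.r0,P1.r0,P2.r0)
|SC outcomes| = 10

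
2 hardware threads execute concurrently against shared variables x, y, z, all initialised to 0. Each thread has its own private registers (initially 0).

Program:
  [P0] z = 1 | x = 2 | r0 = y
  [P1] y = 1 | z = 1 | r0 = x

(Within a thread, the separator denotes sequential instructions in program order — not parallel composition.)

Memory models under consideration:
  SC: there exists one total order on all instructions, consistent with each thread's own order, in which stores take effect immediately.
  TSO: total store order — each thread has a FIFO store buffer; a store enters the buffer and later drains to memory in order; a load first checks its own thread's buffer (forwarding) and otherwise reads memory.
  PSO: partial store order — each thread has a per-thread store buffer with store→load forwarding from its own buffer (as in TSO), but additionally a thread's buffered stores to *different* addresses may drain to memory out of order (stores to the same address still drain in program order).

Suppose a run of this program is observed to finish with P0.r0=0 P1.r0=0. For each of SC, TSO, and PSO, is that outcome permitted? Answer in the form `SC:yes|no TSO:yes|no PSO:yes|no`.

SC:no TSO:yes PSO:yes

outcome vector order: (P0.r0,P1.r0)
[SC] allowed = {02, 10, 12}
[TSO] allowed = {00, 02, 10, 12}
[PSO] allowed = {00, 02, 10, 12}
target 00 ∈ {TSO,PSO}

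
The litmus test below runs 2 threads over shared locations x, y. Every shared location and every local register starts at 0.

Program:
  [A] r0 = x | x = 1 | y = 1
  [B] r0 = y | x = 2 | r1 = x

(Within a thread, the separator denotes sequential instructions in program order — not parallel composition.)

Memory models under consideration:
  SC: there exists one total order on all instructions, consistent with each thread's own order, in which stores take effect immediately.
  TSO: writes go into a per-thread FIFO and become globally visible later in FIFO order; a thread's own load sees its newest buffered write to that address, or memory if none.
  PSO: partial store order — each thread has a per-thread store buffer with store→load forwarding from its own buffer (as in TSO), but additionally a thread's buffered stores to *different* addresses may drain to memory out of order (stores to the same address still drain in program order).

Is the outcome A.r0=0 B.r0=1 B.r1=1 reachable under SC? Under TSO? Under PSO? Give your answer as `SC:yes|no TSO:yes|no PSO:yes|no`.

outcome vector order: (A.r0,B.r0,B.r1)
SC: 5 outcomes — {(0,0,1) (0,0,2) (0,1,2) (2,0,1) (2,0,2)}
TSO: 5 outcomes — {(0,0,1) (0,0,2) (0,1,2) (2,0,1) (2,0,2)}
PSO: 6 outcomes — {(0,0,1) (0,0,2) (0,1,1) (0,1,2) (2,0,1) (2,0,2)}
target (0,1,1) ∈ {PSO}

SC:no TSO:no PSO:yes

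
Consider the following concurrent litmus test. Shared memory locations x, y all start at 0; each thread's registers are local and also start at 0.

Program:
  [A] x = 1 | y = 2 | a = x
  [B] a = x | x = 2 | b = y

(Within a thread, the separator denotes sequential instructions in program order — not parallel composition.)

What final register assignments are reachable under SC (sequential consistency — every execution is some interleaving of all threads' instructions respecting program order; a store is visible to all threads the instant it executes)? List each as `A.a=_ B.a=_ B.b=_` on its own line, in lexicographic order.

A.a=1 B.a=0 B.b=0
A.a=1 B.a=0 B.b=2
A.a=1 B.a=1 B.b=2
A.a=2 B.a=0 B.b=0
A.a=2 B.a=0 B.b=2
A.a=2 B.a=1 B.b=0
A.a=2 B.a=1 B.b=2

outcome vector order: (A.a,B.a,B.b)
|SC outcomes| = 7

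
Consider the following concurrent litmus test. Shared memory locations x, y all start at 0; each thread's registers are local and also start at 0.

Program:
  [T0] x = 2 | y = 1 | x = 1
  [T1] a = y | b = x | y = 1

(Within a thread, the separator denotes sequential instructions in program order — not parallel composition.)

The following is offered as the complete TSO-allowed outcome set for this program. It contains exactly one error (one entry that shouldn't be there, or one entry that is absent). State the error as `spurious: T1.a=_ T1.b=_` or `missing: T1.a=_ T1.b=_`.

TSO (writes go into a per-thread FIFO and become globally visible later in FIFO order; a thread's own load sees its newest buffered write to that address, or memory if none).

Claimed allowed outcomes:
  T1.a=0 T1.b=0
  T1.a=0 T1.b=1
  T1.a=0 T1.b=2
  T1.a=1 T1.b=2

missing: T1.a=1 T1.b=1

outcome vector order: (T1.a,T1.b)
under TSO → 00 01 02 11 12
TSO∖claimed = {11}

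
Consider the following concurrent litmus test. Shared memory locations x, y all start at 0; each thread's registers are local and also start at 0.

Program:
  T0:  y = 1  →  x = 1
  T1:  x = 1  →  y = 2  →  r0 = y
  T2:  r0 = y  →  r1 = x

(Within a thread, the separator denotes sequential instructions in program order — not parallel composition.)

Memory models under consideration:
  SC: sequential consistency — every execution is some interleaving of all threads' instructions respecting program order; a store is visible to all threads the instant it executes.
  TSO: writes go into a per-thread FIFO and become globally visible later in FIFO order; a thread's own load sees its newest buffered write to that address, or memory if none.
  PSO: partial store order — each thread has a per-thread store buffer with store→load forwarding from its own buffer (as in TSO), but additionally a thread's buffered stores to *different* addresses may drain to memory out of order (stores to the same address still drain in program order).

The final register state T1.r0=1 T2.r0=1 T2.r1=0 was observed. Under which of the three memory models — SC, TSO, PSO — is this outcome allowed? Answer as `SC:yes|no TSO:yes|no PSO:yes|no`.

SC:no TSO:no PSO:yes

outcome vector order: (T1.r0,T2.r0,T2.r1)
SC: 9 outcomes — {1/0/0; 1/0/1; 1/1/1; 1/2/1; 2/0/0; 2/0/1; 2/1/0; 2/1/1; 2/2/1}
TSO: 9 outcomes — {1/0/0; 1/0/1; 1/1/1; 1/2/1; 2/0/0; 2/0/1; 2/1/0; 2/1/1; 2/2/1}
PSO: 12 outcomes — {1/0/0; 1/0/1; 1/1/0; 1/1/1; 1/2/0; 1/2/1; 2/0/0; 2/0/1; 2/1/0; 2/1/1; 2/2/0; 2/2/1}
target 1/1/0 ∈ {PSO}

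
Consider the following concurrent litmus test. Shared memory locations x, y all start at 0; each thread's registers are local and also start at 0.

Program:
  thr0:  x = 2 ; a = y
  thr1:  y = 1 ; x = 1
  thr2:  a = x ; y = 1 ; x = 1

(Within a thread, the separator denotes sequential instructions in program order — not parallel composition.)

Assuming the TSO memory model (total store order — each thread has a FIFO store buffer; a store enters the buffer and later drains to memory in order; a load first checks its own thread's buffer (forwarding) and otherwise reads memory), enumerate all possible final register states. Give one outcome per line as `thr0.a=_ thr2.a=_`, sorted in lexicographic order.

thr0.a=0 thr2.a=0
thr0.a=0 thr2.a=1
thr0.a=0 thr2.a=2
thr0.a=1 thr2.a=0
thr0.a=1 thr2.a=1
thr0.a=1 thr2.a=2

outcome vector order: (thr0.a,thr2.a)
|TSO outcomes| = 6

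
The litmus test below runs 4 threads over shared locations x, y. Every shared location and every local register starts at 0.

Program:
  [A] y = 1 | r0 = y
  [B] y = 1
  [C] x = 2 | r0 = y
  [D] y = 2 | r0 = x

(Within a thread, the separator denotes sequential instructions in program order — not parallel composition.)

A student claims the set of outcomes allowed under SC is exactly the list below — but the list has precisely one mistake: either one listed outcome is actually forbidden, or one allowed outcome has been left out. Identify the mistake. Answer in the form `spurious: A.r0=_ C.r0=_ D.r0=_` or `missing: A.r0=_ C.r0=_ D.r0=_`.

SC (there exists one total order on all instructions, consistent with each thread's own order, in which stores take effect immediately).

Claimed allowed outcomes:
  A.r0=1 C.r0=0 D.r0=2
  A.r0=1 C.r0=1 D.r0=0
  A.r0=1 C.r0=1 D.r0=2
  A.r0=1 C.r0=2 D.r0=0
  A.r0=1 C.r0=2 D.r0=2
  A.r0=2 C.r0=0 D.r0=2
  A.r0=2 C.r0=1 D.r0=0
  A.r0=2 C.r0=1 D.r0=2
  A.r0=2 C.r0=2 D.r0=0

outcome vector order: (A.r0,C.r0,D.r0)
SC: 10 outcomes — {(1,0,2) (1,1,0) (1,1,2) (1,2,0) (1,2,2) (2,0,2) (2,1,0) (2,1,2) (2,2,0) (2,2,2)}
SC∖claimed = {(2,2,2)}

missing: A.r0=2 C.r0=2 D.r0=2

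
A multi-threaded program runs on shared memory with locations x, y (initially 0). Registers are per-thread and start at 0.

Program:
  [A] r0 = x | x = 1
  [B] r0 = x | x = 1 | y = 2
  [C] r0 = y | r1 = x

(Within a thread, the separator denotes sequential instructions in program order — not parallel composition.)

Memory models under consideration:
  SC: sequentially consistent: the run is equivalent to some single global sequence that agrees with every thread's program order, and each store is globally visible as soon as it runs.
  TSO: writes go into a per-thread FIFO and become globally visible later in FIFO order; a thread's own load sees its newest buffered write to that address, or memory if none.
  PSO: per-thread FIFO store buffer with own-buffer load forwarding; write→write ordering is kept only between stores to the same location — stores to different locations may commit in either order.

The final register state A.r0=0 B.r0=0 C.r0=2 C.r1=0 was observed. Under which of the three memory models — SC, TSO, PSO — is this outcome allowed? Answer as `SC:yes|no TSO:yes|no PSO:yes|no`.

SC:no TSO:no PSO:yes

outcome vector order: (A.r0,B.r0,C.r0,C.r1)
SC: 9 outcomes — {0/0/0/0, 0/0/0/1, 0/0/2/1, 0/1/0/0, 0/1/0/1, 0/1/2/1, 1/0/0/0, 1/0/0/1, 1/0/2/1}
TSO: 9 outcomes — {0/0/0/0, 0/0/0/1, 0/0/2/1, 0/1/0/0, 0/1/0/1, 0/1/2/1, 1/0/0/0, 1/0/0/1, 1/0/2/1}
PSO: 11 outcomes — {0/0/0/0, 0/0/0/1, 0/0/2/0, 0/0/2/1, 0/1/0/0, 0/1/0/1, 0/1/2/1, 1/0/0/0, 1/0/0/1, 1/0/2/0, 1/0/2/1}
target 0/0/2/0 ∈ {PSO}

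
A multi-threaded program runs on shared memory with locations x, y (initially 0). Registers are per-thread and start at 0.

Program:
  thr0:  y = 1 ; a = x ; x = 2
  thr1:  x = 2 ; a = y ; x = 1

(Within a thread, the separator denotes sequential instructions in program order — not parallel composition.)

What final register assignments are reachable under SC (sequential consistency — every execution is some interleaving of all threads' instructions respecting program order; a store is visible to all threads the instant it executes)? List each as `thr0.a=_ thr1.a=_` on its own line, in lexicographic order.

outcome vector order: (thr0.a,thr1.a)
|SC outcomes| = 5

thr0.a=0 thr1.a=1
thr0.a=1 thr1.a=0
thr0.a=1 thr1.a=1
thr0.a=2 thr1.a=0
thr0.a=2 thr1.a=1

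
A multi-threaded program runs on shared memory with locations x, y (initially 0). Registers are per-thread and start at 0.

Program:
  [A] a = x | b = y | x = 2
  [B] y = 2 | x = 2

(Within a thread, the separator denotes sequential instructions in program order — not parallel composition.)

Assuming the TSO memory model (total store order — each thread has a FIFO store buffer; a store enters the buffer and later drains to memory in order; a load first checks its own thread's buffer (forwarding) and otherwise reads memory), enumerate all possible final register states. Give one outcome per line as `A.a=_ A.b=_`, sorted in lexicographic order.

outcome vector order: (A.a,A.b)
|TSO outcomes| = 3

A.a=0 A.b=0
A.a=0 A.b=2
A.a=2 A.b=2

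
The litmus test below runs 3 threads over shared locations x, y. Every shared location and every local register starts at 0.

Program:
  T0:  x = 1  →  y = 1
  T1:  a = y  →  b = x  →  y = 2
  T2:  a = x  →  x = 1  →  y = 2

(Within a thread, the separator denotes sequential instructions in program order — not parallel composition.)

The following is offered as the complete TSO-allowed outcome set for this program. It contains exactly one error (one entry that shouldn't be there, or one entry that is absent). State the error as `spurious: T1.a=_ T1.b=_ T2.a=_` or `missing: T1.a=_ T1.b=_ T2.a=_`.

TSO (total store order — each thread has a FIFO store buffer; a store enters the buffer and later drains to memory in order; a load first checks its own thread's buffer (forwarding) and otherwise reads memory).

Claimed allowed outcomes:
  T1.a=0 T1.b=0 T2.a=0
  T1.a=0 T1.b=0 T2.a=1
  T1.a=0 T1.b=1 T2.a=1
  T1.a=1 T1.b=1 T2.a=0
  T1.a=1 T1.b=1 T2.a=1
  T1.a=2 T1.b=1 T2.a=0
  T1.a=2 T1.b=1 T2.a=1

outcome vector order: (T1.a,T1.b,T2.a)
under TSO → 0/0/0, 0/0/1, 0/1/0, 0/1/1, 1/1/0, 1/1/1, 2/1/0, 2/1/1
TSO∖claimed = {0/1/0}

missing: T1.a=0 T1.b=1 T2.a=0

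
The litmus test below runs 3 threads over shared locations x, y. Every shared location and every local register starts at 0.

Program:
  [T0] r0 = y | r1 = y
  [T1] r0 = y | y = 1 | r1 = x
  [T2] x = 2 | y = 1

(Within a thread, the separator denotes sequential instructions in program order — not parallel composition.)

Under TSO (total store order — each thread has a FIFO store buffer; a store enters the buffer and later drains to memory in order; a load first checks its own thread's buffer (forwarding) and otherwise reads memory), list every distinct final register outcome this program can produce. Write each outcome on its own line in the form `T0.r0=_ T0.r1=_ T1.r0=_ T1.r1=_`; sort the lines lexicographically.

outcome vector order: (T0.r0,T0.r1,T1.r0,T1.r1)
|TSO outcomes| = 9

T0.r0=0 T0.r1=0 T1.r0=0 T1.r1=0
T0.r0=0 T0.r1=0 T1.r0=0 T1.r1=2
T0.r0=0 T0.r1=0 T1.r0=1 T1.r1=2
T0.r0=0 T0.r1=1 T1.r0=0 T1.r1=0
T0.r0=0 T0.r1=1 T1.r0=0 T1.r1=2
T0.r0=0 T0.r1=1 T1.r0=1 T1.r1=2
T0.r0=1 T0.r1=1 T1.r0=0 T1.r1=0
T0.r0=1 T0.r1=1 T1.r0=0 T1.r1=2
T0.r0=1 T0.r1=1 T1.r0=1 T1.r1=2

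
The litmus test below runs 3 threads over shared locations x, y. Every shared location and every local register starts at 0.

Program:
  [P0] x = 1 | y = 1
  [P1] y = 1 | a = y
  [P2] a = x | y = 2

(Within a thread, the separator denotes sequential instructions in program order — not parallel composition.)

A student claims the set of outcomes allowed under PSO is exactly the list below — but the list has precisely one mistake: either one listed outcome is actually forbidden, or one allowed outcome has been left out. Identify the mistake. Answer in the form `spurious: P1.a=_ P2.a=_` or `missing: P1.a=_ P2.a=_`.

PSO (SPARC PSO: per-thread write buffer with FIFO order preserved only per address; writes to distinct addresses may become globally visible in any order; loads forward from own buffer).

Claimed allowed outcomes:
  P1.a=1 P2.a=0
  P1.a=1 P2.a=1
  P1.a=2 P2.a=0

missing: P1.a=2 P2.a=1

outcome vector order: (P1.a,P2.a)
PSO (4): 1/0 1/1 2/0 2/1
PSO∖claimed = {2/1}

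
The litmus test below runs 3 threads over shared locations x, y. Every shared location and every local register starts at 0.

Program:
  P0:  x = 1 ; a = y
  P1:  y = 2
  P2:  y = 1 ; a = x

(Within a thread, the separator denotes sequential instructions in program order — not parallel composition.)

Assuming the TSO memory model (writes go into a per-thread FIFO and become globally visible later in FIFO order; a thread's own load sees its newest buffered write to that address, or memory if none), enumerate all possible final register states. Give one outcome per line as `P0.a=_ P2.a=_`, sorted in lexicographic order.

P0.a=0 P2.a=0
P0.a=0 P2.a=1
P0.a=1 P2.a=0
P0.a=1 P2.a=1
P0.a=2 P2.a=0
P0.a=2 P2.a=1

outcome vector order: (P0.a,P2.a)
|TSO outcomes| = 6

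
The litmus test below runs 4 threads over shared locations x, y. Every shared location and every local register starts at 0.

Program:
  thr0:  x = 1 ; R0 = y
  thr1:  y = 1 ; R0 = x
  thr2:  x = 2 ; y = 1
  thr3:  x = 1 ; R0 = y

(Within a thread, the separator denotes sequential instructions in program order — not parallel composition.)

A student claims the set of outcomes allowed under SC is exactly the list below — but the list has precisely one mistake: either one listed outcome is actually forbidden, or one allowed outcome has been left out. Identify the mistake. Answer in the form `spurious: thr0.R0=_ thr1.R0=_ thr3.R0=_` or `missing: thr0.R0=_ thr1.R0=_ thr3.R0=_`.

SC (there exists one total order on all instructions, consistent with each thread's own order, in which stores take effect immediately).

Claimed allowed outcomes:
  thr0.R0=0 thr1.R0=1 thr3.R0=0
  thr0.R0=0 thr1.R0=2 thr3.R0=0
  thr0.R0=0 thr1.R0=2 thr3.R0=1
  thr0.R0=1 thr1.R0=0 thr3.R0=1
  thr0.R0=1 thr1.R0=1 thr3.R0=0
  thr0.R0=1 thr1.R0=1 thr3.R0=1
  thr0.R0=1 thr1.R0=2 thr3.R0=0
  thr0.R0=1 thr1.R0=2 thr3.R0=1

outcome vector order: (thr0.R0,thr1.R0,thr3.R0)
SC (9): 010, 011, 020, 021, 101, 110, 111, 120, 121
SC∖claimed = {011}

missing: thr0.R0=0 thr1.R0=1 thr3.R0=1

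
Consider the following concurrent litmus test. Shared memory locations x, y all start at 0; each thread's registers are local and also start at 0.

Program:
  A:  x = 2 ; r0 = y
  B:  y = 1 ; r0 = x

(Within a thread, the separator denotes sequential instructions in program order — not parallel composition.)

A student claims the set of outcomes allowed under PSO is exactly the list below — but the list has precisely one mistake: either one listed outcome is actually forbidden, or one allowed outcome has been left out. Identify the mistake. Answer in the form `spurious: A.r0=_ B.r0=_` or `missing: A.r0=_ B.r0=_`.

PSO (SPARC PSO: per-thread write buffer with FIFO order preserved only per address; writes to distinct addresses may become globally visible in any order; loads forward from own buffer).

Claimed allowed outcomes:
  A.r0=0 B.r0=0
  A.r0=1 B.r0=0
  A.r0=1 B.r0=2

missing: A.r0=0 B.r0=2

outcome vector order: (A.r0,B.r0)
under PSO → <0 0>; <0 2>; <1 0>; <1 2>
PSO∖claimed = {<0 2>}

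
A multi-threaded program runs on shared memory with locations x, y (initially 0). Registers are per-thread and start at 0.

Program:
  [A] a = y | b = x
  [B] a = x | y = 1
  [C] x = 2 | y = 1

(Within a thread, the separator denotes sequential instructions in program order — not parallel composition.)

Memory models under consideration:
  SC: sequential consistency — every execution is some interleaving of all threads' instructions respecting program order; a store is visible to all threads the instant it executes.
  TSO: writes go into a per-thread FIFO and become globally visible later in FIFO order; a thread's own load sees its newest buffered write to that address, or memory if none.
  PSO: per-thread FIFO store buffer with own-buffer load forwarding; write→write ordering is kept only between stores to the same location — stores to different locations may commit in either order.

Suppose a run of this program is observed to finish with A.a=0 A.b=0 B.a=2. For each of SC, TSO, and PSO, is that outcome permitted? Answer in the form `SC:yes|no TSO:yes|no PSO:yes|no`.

outcome vector order: (A.a,A.b,B.a)
under SC → 0/0/0, 0/0/2, 0/2/0, 0/2/2, 1/0/0, 1/2/0, 1/2/2
under TSO → 0/0/0, 0/0/2, 0/2/0, 0/2/2, 1/0/0, 1/2/0, 1/2/2
under PSO → 0/0/0, 0/0/2, 0/2/0, 0/2/2, 1/0/0, 1/0/2, 1/2/0, 1/2/2
target 0/0/2 ∈ {SC,TSO,PSO}

SC:yes TSO:yes PSO:yes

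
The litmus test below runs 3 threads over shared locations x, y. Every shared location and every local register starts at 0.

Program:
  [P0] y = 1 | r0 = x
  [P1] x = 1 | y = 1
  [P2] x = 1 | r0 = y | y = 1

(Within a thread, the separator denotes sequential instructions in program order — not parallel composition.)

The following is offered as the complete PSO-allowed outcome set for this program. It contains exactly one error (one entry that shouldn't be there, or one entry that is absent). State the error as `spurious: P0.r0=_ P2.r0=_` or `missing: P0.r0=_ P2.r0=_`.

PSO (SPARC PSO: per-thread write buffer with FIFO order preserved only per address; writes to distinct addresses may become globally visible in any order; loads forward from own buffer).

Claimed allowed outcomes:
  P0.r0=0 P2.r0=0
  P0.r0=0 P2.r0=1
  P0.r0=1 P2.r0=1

outcome vector order: (P0.r0,P2.r0)
PSO: 4 outcomes — {<0 0>; <0 1>; <1 0>; <1 1>}
PSO∖claimed = {<1 0>}

missing: P0.r0=1 P2.r0=0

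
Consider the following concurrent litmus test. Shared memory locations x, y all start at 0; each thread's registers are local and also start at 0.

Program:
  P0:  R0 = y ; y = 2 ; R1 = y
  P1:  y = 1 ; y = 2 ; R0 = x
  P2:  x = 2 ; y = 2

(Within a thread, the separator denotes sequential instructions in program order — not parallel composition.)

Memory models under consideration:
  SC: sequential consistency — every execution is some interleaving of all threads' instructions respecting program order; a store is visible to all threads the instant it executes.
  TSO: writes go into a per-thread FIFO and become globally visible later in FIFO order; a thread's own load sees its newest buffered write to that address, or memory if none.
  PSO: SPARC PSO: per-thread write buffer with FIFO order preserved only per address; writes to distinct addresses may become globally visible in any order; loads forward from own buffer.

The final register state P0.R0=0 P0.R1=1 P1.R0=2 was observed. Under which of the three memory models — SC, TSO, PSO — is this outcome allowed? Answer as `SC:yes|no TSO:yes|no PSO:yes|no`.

outcome vector order: (P0.R0,P0.R1,P1.R0)
under SC → <0 1 0>; <0 1 2>; <0 2 0>; <0 2 2>; <1 2 0>; <1 2 2>; <2 1 2>; <2 2 0>; <2 2 2>
under TSO → <0 1 0>; <0 1 2>; <0 2 0>; <0 2 2>; <1 2 0>; <1 2 2>; <2 1 0>; <2 1 2>; <2 2 0>; <2 2 2>
under PSO → <0 1 0>; <0 1 2>; <0 2 0>; <0 2 2>; <1 2 0>; <1 2 2>; <2 1 0>; <2 1 2>; <2 2 0>; <2 2 2>
target <0 1 2> ∈ {SC,TSO,PSO}

SC:yes TSO:yes PSO:yes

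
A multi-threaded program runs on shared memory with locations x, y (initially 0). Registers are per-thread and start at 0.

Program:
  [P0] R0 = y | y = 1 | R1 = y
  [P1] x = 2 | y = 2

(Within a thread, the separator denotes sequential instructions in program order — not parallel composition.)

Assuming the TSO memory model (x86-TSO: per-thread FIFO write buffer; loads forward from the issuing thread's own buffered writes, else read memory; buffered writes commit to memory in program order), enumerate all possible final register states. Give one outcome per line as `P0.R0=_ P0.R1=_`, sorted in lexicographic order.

P0.R0=0 P0.R1=1
P0.R0=0 P0.R1=2
P0.R0=2 P0.R1=1

outcome vector order: (P0.R0,P0.R1)
|TSO outcomes| = 3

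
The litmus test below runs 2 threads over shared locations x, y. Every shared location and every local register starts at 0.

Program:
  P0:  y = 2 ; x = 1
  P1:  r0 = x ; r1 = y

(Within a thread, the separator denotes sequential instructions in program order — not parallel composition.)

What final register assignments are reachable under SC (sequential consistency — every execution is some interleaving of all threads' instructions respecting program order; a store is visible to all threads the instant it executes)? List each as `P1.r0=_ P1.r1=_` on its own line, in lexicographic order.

P1.r0=0 P1.r1=0
P1.r0=0 P1.r1=2
P1.r0=1 P1.r1=2

outcome vector order: (P1.r0,P1.r1)
|SC outcomes| = 3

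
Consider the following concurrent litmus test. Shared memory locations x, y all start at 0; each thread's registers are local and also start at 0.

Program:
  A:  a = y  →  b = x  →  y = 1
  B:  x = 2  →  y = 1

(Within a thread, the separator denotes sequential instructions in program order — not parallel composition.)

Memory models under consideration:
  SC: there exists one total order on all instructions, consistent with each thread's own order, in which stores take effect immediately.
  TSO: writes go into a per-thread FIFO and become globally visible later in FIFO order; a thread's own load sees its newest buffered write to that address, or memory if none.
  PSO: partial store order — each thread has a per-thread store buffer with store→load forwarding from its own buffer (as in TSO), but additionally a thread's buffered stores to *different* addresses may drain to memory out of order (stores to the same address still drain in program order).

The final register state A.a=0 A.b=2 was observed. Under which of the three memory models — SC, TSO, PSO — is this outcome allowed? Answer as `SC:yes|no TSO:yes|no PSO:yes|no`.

SC:yes TSO:yes PSO:yes

outcome vector order: (A.a,A.b)
SC (3): <0 0>, <0 2>, <1 2>
TSO (3): <0 0>, <0 2>, <1 2>
PSO (4): <0 0>, <0 2>, <1 0>, <1 2>
target <0 2> ∈ {SC,TSO,PSO}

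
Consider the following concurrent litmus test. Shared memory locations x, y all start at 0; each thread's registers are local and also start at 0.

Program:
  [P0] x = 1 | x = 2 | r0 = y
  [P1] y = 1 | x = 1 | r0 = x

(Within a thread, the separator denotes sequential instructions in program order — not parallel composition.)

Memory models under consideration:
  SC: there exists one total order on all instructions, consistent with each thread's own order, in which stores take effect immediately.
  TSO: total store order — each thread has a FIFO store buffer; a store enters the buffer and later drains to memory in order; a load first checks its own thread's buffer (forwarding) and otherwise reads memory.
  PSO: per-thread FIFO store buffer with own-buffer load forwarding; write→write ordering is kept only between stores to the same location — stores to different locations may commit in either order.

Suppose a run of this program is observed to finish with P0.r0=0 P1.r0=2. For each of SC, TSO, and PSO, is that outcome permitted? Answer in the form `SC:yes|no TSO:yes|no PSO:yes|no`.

SC:no TSO:yes PSO:yes

outcome vector order: (P0.r0,P1.r0)
SC (3): <0 1> <1 1> <1 2>
TSO (4): <0 1> <0 2> <1 1> <1 2>
PSO (4): <0 1> <0 2> <1 1> <1 2>
target <0 2> ∈ {TSO,PSO}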